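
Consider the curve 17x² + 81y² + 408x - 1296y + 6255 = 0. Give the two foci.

17(x² + 24x) + 81(y² - 16y) = -6255
Complete the square in x and y: 17(x + 12)² + 81(y - 8)² = -6255 + 2448 + 5184 = 1377
Divide by 1377: (x + 12)²/81 + (y - 8)²/17 = 1
Ellipse, center (-12, 8), major axis horizontal; a² = 81, b² = 17.
c² = a² - b² = 81 - 17 = 64, so c = 8.
Foci lie on the horizontal axis through the center: (h ± c, k).

(-20, 8) and (-4, 8)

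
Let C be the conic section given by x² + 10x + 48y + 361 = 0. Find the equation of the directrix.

y = 5

Only x is squared. Complete the square in x: (x + 5)² = -48(y + 7).
Vertex (-5, -7); 4p = -48 so p = -12. Opens down.
Directrix is the horizontal line y = k − p = -7 − (-12) = 5.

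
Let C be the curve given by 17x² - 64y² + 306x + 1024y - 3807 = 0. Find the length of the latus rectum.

17/4

Group the x- and y-terms: 17(x² + 18x) -64(y² - 16y) = 3807
Completing the square gives 17(x + 9)² -64(y - 8)² = 3807 + 1377 - 4096 = 1088.
Divide by 1088: (x + 9)²/64 - (y - 8)²/17 = 1
Hyperbola, center (-9, 8), transverse axis horizontal; a² = 64, b² = 17.
Latus rectum length = 2b²/a = 2·17/8 = 17/4.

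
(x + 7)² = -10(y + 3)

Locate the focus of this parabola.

Vertex (-7, -3); 4p = -10 so p = -5/2. Opens down.
Focus is p units from the vertex along the axis: (h, k + p).

(-7, -11/2)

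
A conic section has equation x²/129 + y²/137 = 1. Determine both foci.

Center (0, 0). The larger denominator 137 sits under the y-term, so the major axis is vertical; a² = 137, b² = 129.
c² = a² - b² = 137 - 129 = 8, so c = 2√2.
Foci lie on the vertical axis through the center: (h, k ± c).

(0, 0 - 2√2) and (0, 0 + 2√2)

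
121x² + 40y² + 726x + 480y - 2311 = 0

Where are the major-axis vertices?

(-3, -17) and (-3, 5)

Group: 121(x² + 6x) + 40(y² + 12y) = 2311
Complete the square: 121(x + 3)² + 40(y + 6)² = 2311 + 1089 + 1440 = 4840
Dividing both sides by 4840: (x + 3)²/40 + (y + 6)²/121 = 1
Ellipse, center (-3, -6), major axis vertical; a² = 121, b² = 40.
a = 11. Vertices at (h, k ± a).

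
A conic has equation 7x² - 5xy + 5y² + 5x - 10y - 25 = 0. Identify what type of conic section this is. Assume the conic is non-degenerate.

ellipse

A = 7, B = -5, C = 5.
Discriminant B² − 4AC = (-5)² − 4·7·5 = -115.
B² − 4AC < 0 ⇒ ellipse.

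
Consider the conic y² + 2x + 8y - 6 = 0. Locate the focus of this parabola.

(21/2, -4)

Only y is squared. Complete the square in y: (y + 4)² = -2(x - 11).
Vertex (11, -4); 4p = -2 so p = -1/2. Opens left.
Focus is p units from the vertex along the axis: (h + p, k).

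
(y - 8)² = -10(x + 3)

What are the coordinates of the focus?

(-11/2, 8)

Vertex (-3, 8); 4p = -10 so p = -5/2. Opens left.
Focus is p units from the vertex along the axis: (h + p, k).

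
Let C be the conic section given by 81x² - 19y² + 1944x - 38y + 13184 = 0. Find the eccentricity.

81(x² + 24x) -19(y² + 2y) = -13184
Complete the square in x and y: 81(x + 12)² -19(y + 1)² = -13184 + 11664 - 19 = -1539
Divide by -1539: (y + 1)²/81 - (x + 12)²/19 = 1
Hyperbola, center (-12, -1), transverse axis vertical; a² = 81, b² = 19.
c² = a² + b² = 100, so c = 10.
e = c/a = 10/9.

e = 10/9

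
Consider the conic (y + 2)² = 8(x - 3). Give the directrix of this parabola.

Vertex (3, -2); 4p = 8 so p = 2. Opens right.
Directrix is the vertical line x = h − p = 3 − (2) = 1.

x = 1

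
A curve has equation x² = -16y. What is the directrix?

Vertex (0, 0); 4p = -16 so p = -4. Opens down.
Directrix is the horizontal line y = k − p = 0 − (-4) = 4.

y = 4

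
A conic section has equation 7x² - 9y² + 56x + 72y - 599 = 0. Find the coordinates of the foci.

7(x² + 8x) -9(y² - 8y) = 599
Complete the square: 7(x + 4)² -9(y - 4)² = 599 + 112 - 144 = 567
Divide through by 567 to get (x + 4)²/81 - (y - 4)²/63 = 1.
Hyperbola, center (-4, 4), transverse axis horizontal; a² = 81, b² = 63.
c² = a² + b² = 81 + 63 = 144, so c = 12.
Foci lie on the horizontal axis through the center: (h ± c, k).

(-16, 4) and (8, 4)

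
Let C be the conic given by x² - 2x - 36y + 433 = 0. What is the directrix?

y = 3

Only x is squared. Complete the square in x: (x - 1)² = 36(y - 12).
Vertex (1, 12); 4p = 36 so p = 9. Opens up.
Directrix is the horizontal line y = k − p = 12 − (9) = 3.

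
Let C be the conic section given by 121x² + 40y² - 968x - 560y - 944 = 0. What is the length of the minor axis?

4√10

Rearranging, 121(x² - 8x) + 40(y² - 14y) = 944.
121(x - 4)² + 40(y - 7)² = 944 + 1936 + 1960 = 4840
Dividing both sides by 4840: (x - 4)²/40 + (y - 7)²/121 = 1
Ellipse, center (4, 7), major axis vertical; a² = 121, b² = 40.
b² = 40 so b = 2√10; the minor axis has length 2b = 4√10.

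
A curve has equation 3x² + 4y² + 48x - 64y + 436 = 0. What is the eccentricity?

e = 1/2

3(x² + 16x) + 4(y² - 16y) = -436
Complete the square: 3(x + 8)² + 4(y - 8)² = -436 + 192 + 256 = 12
Dividing both sides by 12: (x + 8)²/4 + (y - 8)²/3 = 1
Ellipse, center (-8, 8), major axis horizontal; a² = 4, b² = 3.
c² = a² - b² = 1, so c = 1.
e = c/a = 1/2.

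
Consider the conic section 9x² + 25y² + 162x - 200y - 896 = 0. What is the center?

Group: 9(x² + 18x) + 25(y² - 8y) = 896
Completing the square gives 9(x + 9)² + 25(y - 4)² = 896 + 729 + 400 = 2025.
Divide by 2025: (x + 9)²/225 + (y - 4)²/81 = 1
Ellipse with center (-9, 4).

(-9, 4)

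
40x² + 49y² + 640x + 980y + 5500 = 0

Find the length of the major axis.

14

Collect terms: 40(x² + 16x) + 49(y² + 20y) = -5500
Complete the square in x and y: 40(x + 8)² + 49(y + 10)² = -5500 + 2560 + 4900 = 1960
Divide by 1960: (x + 8)²/49 + (y + 10)²/40 = 1
Ellipse, center (-8, -10), major axis horizontal; a² = 49, b² = 40.
a² = 49 so a = 7; the major axis has length 2a = 14.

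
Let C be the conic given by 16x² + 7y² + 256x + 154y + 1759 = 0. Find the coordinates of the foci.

16(x² + 16x) + 7(y² + 22y) = -1759
Completing the square gives 16(x + 8)² + 7(y + 11)² = -1759 + 1024 + 847 = 112.
Dividing both sides by 112: (x + 8)²/7 + (y + 11)²/16 = 1
Ellipse, center (-8, -11), major axis vertical; a² = 16, b² = 7.
c² = a² - b² = 16 - 7 = 9, so c = 3.
Foci lie on the vertical axis through the center: (h, k ± c).

(-8, -14) and (-8, -8)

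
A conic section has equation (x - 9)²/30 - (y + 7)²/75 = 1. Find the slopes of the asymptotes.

Center (9, -7). The positive term is the x-term, so the transverse axis is horizontal; a² = 30, b² = 75.
For a horizontal hyperbola the asymptotes have slope ±b/a.
Here that is ±5√3/√30 = ±√10/2.

√10/2 and -√10/2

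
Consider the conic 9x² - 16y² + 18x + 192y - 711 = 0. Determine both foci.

(-6, 6) and (4, 6)

9(x² + 2x) -16(y² - 12y) = 711
Complete the square: 9(x + 1)² -16(y - 6)² = 711 + 9 - 576 = 144
Dividing both sides by 144: (x + 1)²/16 - (y - 6)²/9 = 1
Hyperbola, center (-1, 6), transverse axis horizontal; a² = 16, b² = 9.
c² = a² + b² = 16 + 9 = 25, so c = 5.
Foci lie on the horizontal axis through the center: (h ± c, k).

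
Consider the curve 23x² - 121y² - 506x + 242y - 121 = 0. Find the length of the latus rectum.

Collect terms: 23(x² - 22x) -121(y² - 2y) = 121
Complete the square in x and y: 23(x - 11)² -121(y - 1)² = 121 + 2783 - 121 = 2783
Divide through by 2783 to get (x - 11)²/121 - (y - 1)²/23 = 1.
Hyperbola, center (11, 1), transverse axis horizontal; a² = 121, b² = 23.
Latus rectum length = 2b²/a = 2·23/11 = 46/11.

46/11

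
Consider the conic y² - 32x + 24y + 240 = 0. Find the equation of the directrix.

x = -5

Only y is squared. Complete the square in y: (y + 12)² = 32(x - 3).
Vertex (3, -12); 4p = 32 so p = 8. Opens right.
Directrix is the vertical line x = h − p = 3 − (8) = -5.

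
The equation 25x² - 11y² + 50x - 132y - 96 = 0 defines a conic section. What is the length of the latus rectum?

22/5

25(x² + 2x) -11(y² + 12y) = 96
Completing the square gives 25(x + 1)² -11(y + 6)² = 96 + 25 - 396 = -275.
Divide by -275: (y + 6)²/25 - (x + 1)²/11 = 1
Hyperbola, center (-1, -6), transverse axis vertical; a² = 25, b² = 11.
Latus rectum length = 2b²/a = 2·11/5 = 22/5.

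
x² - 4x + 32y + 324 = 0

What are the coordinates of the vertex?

Only x is squared. Complete the square in x: (x - 2)² = -32(y + 10).
Vertex (2, -10); 4p = -32 so p = -8. Opens down.

(2, -10)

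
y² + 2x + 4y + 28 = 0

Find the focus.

(-25/2, -2)

Only y is squared. Complete the square in y: (y + 2)² = -2(x + 12).
Vertex (-12, -2); 4p = -2 so p = -1/2. Opens left.
Focus is p units from the vertex along the axis: (h + p, k).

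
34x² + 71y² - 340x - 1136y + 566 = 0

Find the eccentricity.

e = √2627/71

Group the x- and y-terms: 34(x² - 10x) + 71(y² - 16y) = -566
Complete the square in x and y: 34(x - 5)² + 71(y - 8)² = -566 + 850 + 4544 = 4828
Divide by 4828: (x - 5)²/142 + (y - 8)²/68 = 1
Ellipse, center (5, 8), major axis horizontal; a² = 142, b² = 68.
c² = a² - b² = 74, so c = √74.
e = c/a = √74/√142 = √2627/71.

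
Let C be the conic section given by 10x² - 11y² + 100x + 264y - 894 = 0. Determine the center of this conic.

(-5, 12)

Rearranging, 10(x² + 10x) -11(y² - 24y) = 894.
Completing the square gives 10(x + 5)² -11(y - 12)² = 894 + 250 - 1584 = -440.
Divide through by -440 to get (y - 12)²/40 - (x + 5)²/44 = 1.
Hyperbola with center (-5, 12).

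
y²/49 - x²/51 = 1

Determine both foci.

(0, -10) and (0, 10)

Center (0, 0). The positive term is the y-term, so the transverse axis is vertical; a² = 49, b² = 51.
c² = a² + b² = 49 + 51 = 100, so c = 10.
Foci lie on the vertical axis through the center: (h, k ± c).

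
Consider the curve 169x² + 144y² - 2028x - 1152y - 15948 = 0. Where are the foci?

169(x² - 12x) + 144(y² - 8y) = 15948
Complete the square: 169(x - 6)² + 144(y - 4)² = 15948 + 6084 + 2304 = 24336
Divide through by 24336 to get (x - 6)²/144 + (y - 4)²/169 = 1.
Ellipse, center (6, 4), major axis vertical; a² = 169, b² = 144.
c² = a² - b² = 169 - 144 = 25, so c = 5.
Foci lie on the vertical axis through the center: (h, k ± c).

(6, -1) and (6, 9)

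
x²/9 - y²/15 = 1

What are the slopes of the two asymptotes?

Center (0, 0). The positive term is the x-term, so the transverse axis is horizontal; a² = 9, b² = 15.
For a horizontal hyperbola the asymptotes have slope ±b/a.
Here that is ±√15/3.

√15/3 and -√15/3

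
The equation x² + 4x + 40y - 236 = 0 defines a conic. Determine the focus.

(-2, -4)

Only x is squared. Complete the square in x: (x + 2)² = -40(y - 6).
Vertex (-2, 6); 4p = -40 so p = -10. Opens down.
Focus is p units from the vertex along the axis: (h, k + p).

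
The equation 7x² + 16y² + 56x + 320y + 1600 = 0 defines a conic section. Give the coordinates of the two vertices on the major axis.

Group the x- and y-terms: 7(x² + 8x) + 16(y² + 20y) = -1600
7(x + 4)² + 16(y + 10)² = -1600 + 112 + 1600 = 112
Dividing both sides by 112: (x + 4)²/16 + (y + 10)²/7 = 1
Ellipse, center (-4, -10), major axis horizontal; a² = 16, b² = 7.
a = 4. Vertices at (h ± a, k).

(-8, -10) and (0, -10)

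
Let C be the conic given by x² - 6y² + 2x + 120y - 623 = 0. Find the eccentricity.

e = √42/6

(x² + 2x) -6(y² - 20y) = 623
Completing the square gives (x + 1)² -6(y - 10)² = 623 + 1 - 600 = 24.
Divide by 24: (x + 1)²/24 - (y - 10)²/4 = 1
Hyperbola, center (-1, 10), transverse axis horizontal; a² = 24, b² = 4.
c² = a² + b² = 28, so c = 2√7.
e = c/a = 2√7/2√6 = √42/6.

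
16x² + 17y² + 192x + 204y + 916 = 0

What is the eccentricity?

e = √17/17

Group the x- and y-terms: 16(x² + 12x) + 17(y² + 12y) = -916
Completing the square gives 16(x + 6)² + 17(y + 6)² = -916 + 576 + 612 = 272.
Divide by 272: (x + 6)²/17 + (y + 6)²/16 = 1
Ellipse, center (-6, -6), major axis horizontal; a² = 17, b² = 16.
c² = a² - b² = 1, so c = 1.
e = c/a = 1/√17 = √17/17.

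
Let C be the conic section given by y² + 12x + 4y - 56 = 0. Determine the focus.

(2, -2)

Only y is squared. Complete the square in y: (y + 2)² = -12(x - 5).
Vertex (5, -2); 4p = -12 so p = -3. Opens left.
Focus is p units from the vertex along the axis: (h + p, k).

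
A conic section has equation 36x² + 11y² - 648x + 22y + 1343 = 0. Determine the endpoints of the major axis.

(9, -13) and (9, 11)

Rearranging, 36(x² - 18x) + 11(y² + 2y) = -1343.
36(x - 9)² + 11(y + 1)² = -1343 + 2916 + 11 = 1584
Dividing both sides by 1584: (x - 9)²/44 + (y + 1)²/144 = 1
Ellipse, center (9, -1), major axis vertical; a² = 144, b² = 44.
a = 12. Vertices at (h, k ± a).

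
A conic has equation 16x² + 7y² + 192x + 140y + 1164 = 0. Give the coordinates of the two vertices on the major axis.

(-6, -14) and (-6, -6)

Group: 16(x² + 12x) + 7(y² + 20y) = -1164
Complete the square: 16(x + 6)² + 7(y + 10)² = -1164 + 576 + 700 = 112
Dividing both sides by 112: (x + 6)²/7 + (y + 10)²/16 = 1
Ellipse, center (-6, -10), major axis vertical; a² = 16, b² = 7.
a = 4. Vertices at (h, k ± a).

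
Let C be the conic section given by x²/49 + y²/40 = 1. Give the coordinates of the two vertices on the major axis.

Center (0, 0). The larger denominator 49 sits under the x-term, so the major axis is horizontal; a² = 49, b² = 40.
a = 7. Vertices at (h ± a, k).

(-7, 0) and (7, 0)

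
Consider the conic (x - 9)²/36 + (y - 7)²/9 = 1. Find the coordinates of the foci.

Center (9, 7). The larger denominator 36 sits under the x-term, so the major axis is horizontal; a² = 36, b² = 9.
c² = a² - b² = 36 - 9 = 27, so c = 3√3.
Foci lie on the horizontal axis through the center: (h ± c, k).

(9 - 3√3, 7) and (9 + 3√3, 7)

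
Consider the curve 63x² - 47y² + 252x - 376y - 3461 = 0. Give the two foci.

(-2 - √110, -4) and (-2 + √110, -4)

63(x² + 4x) -47(y² + 8y) = 3461
Complete the square: 63(x + 2)² -47(y + 4)² = 3461 + 252 - 752 = 2961
Dividing both sides by 2961: (x + 2)²/47 - (y + 4)²/63 = 1
Hyperbola, center (-2, -4), transverse axis horizontal; a² = 47, b² = 63.
c² = a² + b² = 47 + 63 = 110, so c = √110.
Foci lie on the horizontal axis through the center: (h ± c, k).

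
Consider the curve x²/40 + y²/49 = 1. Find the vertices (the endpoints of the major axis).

Center (0, 0). The larger denominator 49 sits under the y-term, so the major axis is vertical; a² = 49, b² = 40.
a = 7. Vertices at (h, k ± a).

(0, -7) and (0, 7)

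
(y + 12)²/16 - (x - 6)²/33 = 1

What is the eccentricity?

e = 7/4

Center (6, -12). The positive term is the y-term, so the transverse axis is vertical; a² = 16, b² = 33.
c² = a² + b² = 49, so c = 7.
e = c/a = 7/4.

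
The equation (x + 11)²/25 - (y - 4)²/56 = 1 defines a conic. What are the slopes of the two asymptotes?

2√14/5 and -2√14/5

Center (-11, 4). The positive term is the x-term, so the transverse axis is horizontal; a² = 25, b² = 56.
For a horizontal hyperbola the asymptotes have slope ±b/a.
Here that is ±2√14/5.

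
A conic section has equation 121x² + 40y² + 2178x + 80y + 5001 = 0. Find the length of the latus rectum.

121(x² + 18x) + 40(y² + 2y) = -5001
Complete the square in x and y: 121(x + 9)² + 40(y + 1)² = -5001 + 9801 + 40 = 4840
Dividing both sides by 4840: (x + 9)²/40 + (y + 1)²/121 = 1
Ellipse, center (-9, -1), major axis vertical; a² = 121, b² = 40.
Latus rectum length = 2b²/a = 2·40/11 = 80/11.

80/11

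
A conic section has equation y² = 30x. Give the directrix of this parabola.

x = -15/2

Vertex (0, 0); 4p = 30 so p = 15/2. Opens right.
Directrix is the vertical line x = h − p = 0 − (15/2) = -15/2.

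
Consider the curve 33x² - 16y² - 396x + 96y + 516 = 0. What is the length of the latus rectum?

Collect terms: 33(x² - 12x) -16(y² - 6y) = -516
Complete the square in x and y: 33(x - 6)² -16(y - 3)² = -516 + 1188 - 144 = 528
Divide through by 528 to get (x - 6)²/16 - (y - 3)²/33 = 1.
Hyperbola, center (6, 3), transverse axis horizontal; a² = 16, b² = 33.
Latus rectum length = 2b²/a = 2·33/4 = 33/2.

33/2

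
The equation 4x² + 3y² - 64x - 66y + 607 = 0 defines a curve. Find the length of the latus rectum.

3

Rearranging, 4(x² - 16x) + 3(y² - 22y) = -607.
Complete the square in x and y: 4(x - 8)² + 3(y - 11)² = -607 + 256 + 363 = 12
Dividing both sides by 12: (x - 8)²/3 + (y - 11)²/4 = 1
Ellipse, center (8, 11), major axis vertical; a² = 4, b² = 3.
Latus rectum length = 2b²/a = 2·3/2 = 3.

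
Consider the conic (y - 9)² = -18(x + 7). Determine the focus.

(-23/2, 9)

Vertex (-7, 9); 4p = -18 so p = -9/2. Opens left.
Focus is p units from the vertex along the axis: (h + p, k).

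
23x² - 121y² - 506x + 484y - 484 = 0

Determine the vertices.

(0, 2) and (22, 2)

Collect terms: 23(x² - 22x) -121(y² - 4y) = 484
Complete the square in x and y: 23(x - 11)² -121(y - 2)² = 484 + 2783 - 484 = 2783
Dividing both sides by 2783: (x - 11)²/121 - (y - 2)²/23 = 1
Hyperbola, center (11, 2), transverse axis horizontal; a² = 121, b² = 23.
a = 11. Vertices at (h ± a, k).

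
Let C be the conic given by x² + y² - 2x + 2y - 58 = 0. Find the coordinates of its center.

Group: (x² - 2x) + (y² + 2y) = 58
Completing the square gives (x - 1)² + (y + 1)² = 58 + 1 + 1 = 60.
So (x - 1)² + (y + 1)² = 60.
Circle centered at (1, -1) with r² = 60.

(1, -1)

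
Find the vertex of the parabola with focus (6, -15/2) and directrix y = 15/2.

The vertex is the midpoint between the focus and the directrix along the axis of symmetry.
Axis is vertical (directrix is horizontal). Vertex y-coordinate = (-15/2 + 15/2)/2 = 0; x-coordinate = 6.

(6, 0)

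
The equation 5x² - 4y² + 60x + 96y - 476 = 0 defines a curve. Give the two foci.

Group: 5(x² + 12x) -4(y² - 24y) = 476
5(x + 6)² -4(y - 12)² = 476 + 180 - 576 = 80
Divide through by 80 to get (x + 6)²/16 - (y - 12)²/20 = 1.
Hyperbola, center (-6, 12), transverse axis horizontal; a² = 16, b² = 20.
c² = a² + b² = 16 + 20 = 36, so c = 6.
Foci lie on the horizontal axis through the center: (h ± c, k).

(-12, 12) and (0, 12)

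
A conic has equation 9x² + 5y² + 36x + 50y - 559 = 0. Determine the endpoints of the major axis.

Rearranging, 9(x² + 4x) + 5(y² + 10y) = 559.
Complete the square in x and y: 9(x + 2)² + 5(y + 5)² = 559 + 36 + 125 = 720
Dividing both sides by 720: (x + 2)²/80 + (y + 5)²/144 = 1
Ellipse, center (-2, -5), major axis vertical; a² = 144, b² = 80.
a = 12. Vertices at (h, k ± a).

(-2, -17) and (-2, 7)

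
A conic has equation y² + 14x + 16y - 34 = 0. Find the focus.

(7/2, -8)

Only y is squared. Complete the square in y: (y + 8)² = -14(x - 7).
Vertex (7, -8); 4p = -14 so p = -7/2. Opens left.
Focus is p units from the vertex along the axis: (h + p, k).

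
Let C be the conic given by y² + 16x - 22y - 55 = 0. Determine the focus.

(7, 11)

Only y is squared. Complete the square in y: (y - 11)² = -16(x - 11).
Vertex (11, 11); 4p = -16 so p = -4. Opens left.
Focus is p units from the vertex along the axis: (h + p, k).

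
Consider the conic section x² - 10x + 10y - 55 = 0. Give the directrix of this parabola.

Only x is squared. Complete the square in x: (x - 5)² = -10(y - 8).
Vertex (5, 8); 4p = -10 so p = -5/2. Opens down.
Directrix is the horizontal line y = k − p = 8 − (-5/2) = 21/2.

y = 21/2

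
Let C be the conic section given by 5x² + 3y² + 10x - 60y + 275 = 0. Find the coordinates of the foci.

(-1, 8) and (-1, 12)

Collect terms: 5(x² + 2x) + 3(y² - 20y) = -275
Completing the square gives 5(x + 1)² + 3(y - 10)² = -275 + 5 + 300 = 30.
Divide through by 30 to get (x + 1)²/6 + (y - 10)²/10 = 1.
Ellipse, center (-1, 10), major axis vertical; a² = 10, b² = 6.
c² = a² - b² = 10 - 6 = 4, so c = 2.
Foci lie on the vertical axis through the center: (h, k ± c).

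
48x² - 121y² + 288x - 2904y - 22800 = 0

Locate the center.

(-3, -12)

Group the x- and y-terms: 48(x² + 6x) -121(y² + 24y) = 22800
48(x + 3)² -121(y + 12)² = 22800 + 432 - 17424 = 5808
Dividing both sides by 5808: (x + 3)²/121 - (y + 12)²/48 = 1
Hyperbola with center (-3, -12).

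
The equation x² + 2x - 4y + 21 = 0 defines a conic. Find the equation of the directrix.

Only x is squared. Complete the square in x: (x + 1)² = 4(y - 5).
Vertex (-1, 5); 4p = 4 so p = 1. Opens up.
Directrix is the horizontal line y = k − p = 5 − (1) = 4.

y = 4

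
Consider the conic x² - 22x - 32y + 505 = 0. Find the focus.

Only x is squared. Complete the square in x: (x - 11)² = 32(y - 12).
Vertex (11, 12); 4p = 32 so p = 8. Opens up.
Focus is p units from the vertex along the axis: (h, k + p).

(11, 20)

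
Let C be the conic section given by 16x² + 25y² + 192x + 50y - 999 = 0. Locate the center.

(-6, -1)

Group the x- and y-terms: 16(x² + 12x) + 25(y² + 2y) = 999
16(x + 6)² + 25(y + 1)² = 999 + 576 + 25 = 1600
Dividing both sides by 1600: (x + 6)²/100 + (y + 1)²/64 = 1
Ellipse with center (-6, -1).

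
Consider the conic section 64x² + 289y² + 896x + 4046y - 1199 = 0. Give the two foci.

(-22, -7) and (8, -7)

64(x² + 14x) + 289(y² + 14y) = 1199
Complete the square in x and y: 64(x + 7)² + 289(y + 7)² = 1199 + 3136 + 14161 = 18496
Divide through by 18496 to get (x + 7)²/289 + (y + 7)²/64 = 1.
Ellipse, center (-7, -7), major axis horizontal; a² = 289, b² = 64.
c² = a² - b² = 289 - 64 = 225, so c = 15.
Foci lie on the horizontal axis through the center: (h ± c, k).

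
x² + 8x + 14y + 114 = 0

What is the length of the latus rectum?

Only x is squared. Complete the square in x: (x + 4)² = -14(y + 7).
Vertex (-4, -7); 4p = -14 so p = -7/2. Opens down.
Latus rectum length = |4p| = 14.

14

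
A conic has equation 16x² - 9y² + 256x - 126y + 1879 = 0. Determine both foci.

(-8, -22) and (-8, 8)

Collect terms: 16(x² + 16x) -9(y² + 14y) = -1879
Complete the square: 16(x + 8)² -9(y + 7)² = -1879 + 1024 - 441 = -1296
Divide by -1296: (y + 7)²/144 - (x + 8)²/81 = 1
Hyperbola, center (-8, -7), transverse axis vertical; a² = 144, b² = 81.
c² = a² + b² = 144 + 81 = 225, so c = 15.
Foci lie on the vertical axis through the center: (h, k ± c).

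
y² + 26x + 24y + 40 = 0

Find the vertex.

Only y is squared. Complete the square in y: (y + 12)² = -26(x - 4).
Vertex (4, -12); 4p = -26 so p = -13/2. Opens left.

(4, -12)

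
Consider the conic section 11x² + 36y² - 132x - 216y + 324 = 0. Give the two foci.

11(x² - 12x) + 36(y² - 6y) = -324
11(x - 6)² + 36(y - 3)² = -324 + 396 + 324 = 396
Divide through by 396 to get (x - 6)²/36 + (y - 3)²/11 = 1.
Ellipse, center (6, 3), major axis horizontal; a² = 36, b² = 11.
c² = a² - b² = 36 - 11 = 25, so c = 5.
Foci lie on the horizontal axis through the center: (h ± c, k).

(1, 3) and (11, 3)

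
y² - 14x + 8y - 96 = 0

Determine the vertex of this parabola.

Only y is squared. Complete the square in y: (y + 4)² = 14(x + 8).
Vertex (-8, -4); 4p = 14 so p = 7/2. Opens right.

(-8, -4)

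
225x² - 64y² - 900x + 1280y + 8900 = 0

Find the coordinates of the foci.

Collect terms: 225(x² - 4x) -64(y² - 20y) = -8900
225(x - 2)² -64(y - 10)² = -8900 + 900 - 6400 = -14400
Divide through by -14400 to get (y - 10)²/225 - (x - 2)²/64 = 1.
Hyperbola, center (2, 10), transverse axis vertical; a² = 225, b² = 64.
c² = a² + b² = 225 + 64 = 289, so c = 17.
Foci lie on the vertical axis through the center: (h, k ± c).

(2, -7) and (2, 27)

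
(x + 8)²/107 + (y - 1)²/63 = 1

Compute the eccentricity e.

e = 2√1177/107

Center (-8, 1). The larger denominator 107 sits under the x-term, so the major axis is horizontal; a² = 107, b² = 63.
c² = a² - b² = 44, so c = 2√11.
e = c/a = 2√11/√107 = 2√1177/107.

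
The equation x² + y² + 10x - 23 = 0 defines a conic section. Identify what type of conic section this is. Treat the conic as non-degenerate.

circle

No xy term. Coefficients of x² and y² are A = 1, C = 1.
A = C (same sign) ⇒ circle.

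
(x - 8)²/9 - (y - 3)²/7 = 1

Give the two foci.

(4, 3) and (12, 3)

Center (8, 3). The positive term is the x-term, so the transverse axis is horizontal; a² = 9, b² = 7.
c² = a² + b² = 9 + 7 = 16, so c = 4.
Foci lie on the horizontal axis through the center: (h ± c, k).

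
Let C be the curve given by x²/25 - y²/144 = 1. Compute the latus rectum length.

288/5

Center (0, 0). The positive term is the x-term, so the transverse axis is horizontal; a² = 25, b² = 144.
Latus rectum length = 2b²/a = 2·144/5 = 288/5.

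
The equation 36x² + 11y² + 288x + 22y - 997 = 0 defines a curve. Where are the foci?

Collect terms: 36(x² + 8x) + 11(y² + 2y) = 997
Complete the square: 36(x + 4)² + 11(y + 1)² = 997 + 576 + 11 = 1584
Dividing both sides by 1584: (x + 4)²/44 + (y + 1)²/144 = 1
Ellipse, center (-4, -1), major axis vertical; a² = 144, b² = 44.
c² = a² - b² = 144 - 44 = 100, so c = 10.
Foci lie on the vertical axis through the center: (h, k ± c).

(-4, -11) and (-4, 9)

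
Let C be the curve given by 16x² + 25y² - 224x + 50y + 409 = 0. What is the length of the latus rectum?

32/5

Collect terms: 16(x² - 14x) + 25(y² + 2y) = -409
Completing the square gives 16(x - 7)² + 25(y + 1)² = -409 + 784 + 25 = 400.
Divide by 400: (x - 7)²/25 + (y + 1)²/16 = 1
Ellipse, center (7, -1), major axis horizontal; a² = 25, b² = 16.
Latus rectum length = 2b²/a = 2·16/5 = 32/5.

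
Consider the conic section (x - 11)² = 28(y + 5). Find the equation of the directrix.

y = -12

Vertex (11, -5); 4p = 28 so p = 7. Opens up.
Directrix is the horizontal line y = k − p = -5 − (7) = -12.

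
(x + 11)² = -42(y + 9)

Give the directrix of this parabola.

Vertex (-11, -9); 4p = -42 so p = -21/2. Opens down.
Directrix is the horizontal line y = k − p = -9 − (-21/2) = 3/2.

y = 3/2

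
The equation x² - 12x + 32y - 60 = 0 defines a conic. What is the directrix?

Only x is squared. Complete the square in x: (x - 6)² = -32(y - 3).
Vertex (6, 3); 4p = -32 so p = -8. Opens down.
Directrix is the horizontal line y = k − p = 3 − (-8) = 11.

y = 11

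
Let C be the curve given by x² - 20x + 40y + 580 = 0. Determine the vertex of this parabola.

(10, -12)

Only x is squared. Complete the square in x: (x - 10)² = -40(y + 12).
Vertex (10, -12); 4p = -40 so p = -10. Opens down.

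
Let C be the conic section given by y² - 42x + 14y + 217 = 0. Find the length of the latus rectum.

Only y is squared. Complete the square in y: (y + 7)² = 42(x - 4).
Vertex (4, -7); 4p = 42 so p = 21/2. Opens right.
Latus rectum length = |4p| = 42.

42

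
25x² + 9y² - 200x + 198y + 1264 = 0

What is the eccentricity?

e = 4/5

Group: 25(x² - 8x) + 9(y² + 22y) = -1264
Completing the square gives 25(x - 4)² + 9(y + 11)² = -1264 + 400 + 1089 = 225.
Divide through by 225 to get (x - 4)²/9 + (y + 11)²/25 = 1.
Ellipse, center (4, -11), major axis vertical; a² = 25, b² = 9.
c² = a² - b² = 16, so c = 4.
e = c/a = 4/5.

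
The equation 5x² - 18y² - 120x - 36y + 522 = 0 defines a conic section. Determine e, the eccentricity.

e = √46/6

5(x² - 24x) -18(y² + 2y) = -522
Complete the square in x and y: 5(x - 12)² -18(y + 1)² = -522 + 720 - 18 = 180
Dividing both sides by 180: (x - 12)²/36 - (y + 1)²/10 = 1
Hyperbola, center (12, -1), transverse axis horizontal; a² = 36, b² = 10.
c² = a² + b² = 46, so c = √46.
e = c/a = √46/6.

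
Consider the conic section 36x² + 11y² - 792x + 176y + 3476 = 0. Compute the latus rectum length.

Rearranging, 36(x² - 22x) + 11(y² + 16y) = -3476.
36(x - 11)² + 11(y + 8)² = -3476 + 4356 + 704 = 1584
Dividing both sides by 1584: (x - 11)²/44 + (y + 8)²/144 = 1
Ellipse, center (11, -8), major axis vertical; a² = 144, b² = 44.
Latus rectum length = 2b²/a = 2·44/12 = 22/3.

22/3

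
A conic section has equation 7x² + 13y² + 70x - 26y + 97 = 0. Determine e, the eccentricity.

e = √78/13

7(x² + 10x) + 13(y² - 2y) = -97
Complete the square in x and y: 7(x + 5)² + 13(y - 1)² = -97 + 175 + 13 = 91
Divide through by 91 to get (x + 5)²/13 + (y - 1)²/7 = 1.
Ellipse, center (-5, 1), major axis horizontal; a² = 13, b² = 7.
c² = a² - b² = 6, so c = √6.
e = c/a = √6/√13 = √78/13.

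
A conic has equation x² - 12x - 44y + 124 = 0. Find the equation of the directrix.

y = -9

Only x is squared. Complete the square in x: (x - 6)² = 44(y - 2).
Vertex (6, 2); 4p = 44 so p = 11. Opens up.
Directrix is the horizontal line y = k − p = 2 − (11) = -9.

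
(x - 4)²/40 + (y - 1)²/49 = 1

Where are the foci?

Center (4, 1). The larger denominator 49 sits under the y-term, so the major axis is vertical; a² = 49, b² = 40.
c² = a² - b² = 49 - 40 = 9, so c = 3.
Foci lie on the vertical axis through the center: (h, k ± c).

(4, -2) and (4, 4)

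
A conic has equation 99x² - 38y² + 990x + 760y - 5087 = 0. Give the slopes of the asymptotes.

3√418/38 and -3√418/38

Group: 99(x² + 10x) -38(y² - 20y) = 5087
Complete the square: 99(x + 5)² -38(y - 10)² = 5087 + 2475 - 3800 = 3762
Dividing both sides by 3762: (x + 5)²/38 - (y - 10)²/99 = 1
Hyperbola, center (-5, 10), transverse axis horizontal; a² = 38, b² = 99.
For a horizontal hyperbola the asymptotes have slope ±b/a.
Here that is ±3√11/√38 = ±3√418/38.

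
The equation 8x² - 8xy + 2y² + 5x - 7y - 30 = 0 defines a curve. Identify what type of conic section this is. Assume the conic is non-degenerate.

parabola

A = 8, B = -8, C = 2.
Discriminant B² − 4AC = (-8)² − 4·8·2 = 0.
B² − 4AC = 0 ⇒ parabola.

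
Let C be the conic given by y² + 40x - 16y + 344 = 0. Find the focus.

(-17, 8)

Only y is squared. Complete the square in y: (y - 8)² = -40(x + 7).
Vertex (-7, 8); 4p = -40 so p = -10. Opens left.
Focus is p units from the vertex along the axis: (h + p, k).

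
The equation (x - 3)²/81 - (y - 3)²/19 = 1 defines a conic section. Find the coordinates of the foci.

Center (3, 3). The positive term is the x-term, so the transverse axis is horizontal; a² = 81, b² = 19.
c² = a² + b² = 81 + 19 = 100, so c = 10.
Foci lie on the horizontal axis through the center: (h ± c, k).

(-7, 3) and (13, 3)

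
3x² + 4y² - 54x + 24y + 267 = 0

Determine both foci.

(8, -3) and (10, -3)

Group the x- and y-terms: 3(x² - 18x) + 4(y² + 6y) = -267
Complete the square: 3(x - 9)² + 4(y + 3)² = -267 + 243 + 36 = 12
Divide through by 12 to get (x - 9)²/4 + (y + 3)²/3 = 1.
Ellipse, center (9, -3), major axis horizontal; a² = 4, b² = 3.
c² = a² - b² = 4 - 3 = 1, so c = 1.
Foci lie on the horizontal axis through the center: (h ± c, k).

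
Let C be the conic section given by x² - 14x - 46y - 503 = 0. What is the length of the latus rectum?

Only x is squared. Complete the square in x: (x - 7)² = 46(y + 12).
Vertex (7, -12); 4p = 46 so p = 23/2. Opens up.
Latus rectum length = |4p| = 46.

46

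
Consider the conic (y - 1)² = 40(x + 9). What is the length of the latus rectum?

Vertex (-9, 1); 4p = 40 so p = 10. Opens right.
Latus rectum length = |4p| = 40.

40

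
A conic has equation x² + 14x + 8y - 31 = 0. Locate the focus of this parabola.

Only x is squared. Complete the square in x: (x + 7)² = -8(y - 10).
Vertex (-7, 10); 4p = -8 so p = -2. Opens down.
Focus is p units from the vertex along the axis: (h, k + p).

(-7, 8)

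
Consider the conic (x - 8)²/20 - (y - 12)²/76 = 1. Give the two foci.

Center (8, 12). The positive term is the x-term, so the transverse axis is horizontal; a² = 20, b² = 76.
c² = a² + b² = 20 + 76 = 96, so c = 4√6.
Foci lie on the horizontal axis through the center: (h ± c, k).

(8 - 4√6, 12) and (8 + 4√6, 12)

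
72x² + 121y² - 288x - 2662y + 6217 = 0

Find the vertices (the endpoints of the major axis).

(-9, 11) and (13, 11)

72(x² - 4x) + 121(y² - 22y) = -6217
Completing the square gives 72(x - 2)² + 121(y - 11)² = -6217 + 288 + 14641 = 8712.
Divide through by 8712 to get (x - 2)²/121 + (y - 11)²/72 = 1.
Ellipse, center (2, 11), major axis horizontal; a² = 121, b² = 72.
a = 11. Vertices at (h ± a, k).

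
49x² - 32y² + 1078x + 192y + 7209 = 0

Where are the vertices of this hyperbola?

Group the x- and y-terms: 49(x² + 22x) -32(y² - 6y) = -7209
Complete the square in x and y: 49(x + 11)² -32(y - 3)² = -7209 + 5929 - 288 = -1568
Divide through by -1568 to get (y - 3)²/49 - (x + 11)²/32 = 1.
Hyperbola, center (-11, 3), transverse axis vertical; a² = 49, b² = 32.
a = 7. Vertices at (h, k ± a).

(-11, -4) and (-11, 10)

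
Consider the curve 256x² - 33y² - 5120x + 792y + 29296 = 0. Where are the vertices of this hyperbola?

(10, -4) and (10, 28)

Collect terms: 256(x² - 20x) -33(y² - 24y) = -29296
Complete the square in x and y: 256(x - 10)² -33(y - 12)² = -29296 + 25600 - 4752 = -8448
Dividing both sides by -8448: (y - 12)²/256 - (x - 10)²/33 = 1
Hyperbola, center (10, 12), transverse axis vertical; a² = 256, b² = 33.
a = 16. Vertices at (h, k ± a).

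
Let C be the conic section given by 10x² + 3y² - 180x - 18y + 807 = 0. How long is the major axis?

2√10

Collect terms: 10(x² - 18x) + 3(y² - 6y) = -807
Complete the square in x and y: 10(x - 9)² + 3(y - 3)² = -807 + 810 + 27 = 30
Dividing both sides by 30: (x - 9)²/3 + (y - 3)²/10 = 1
Ellipse, center (9, 3), major axis vertical; a² = 10, b² = 3.
a² = 10 so a = √10; the major axis has length 2a = 2√10.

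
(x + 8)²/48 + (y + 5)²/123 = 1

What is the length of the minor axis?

Center (-8, -5). The larger denominator 123 sits under the y-term, so the major axis is vertical; a² = 123, b² = 48.
b² = 48 so b = 4√3; the minor axis has length 2b = 8√3.

8√3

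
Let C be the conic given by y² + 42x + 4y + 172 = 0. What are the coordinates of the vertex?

Only y is squared. Complete the square in y: (y + 2)² = -42(x + 4).
Vertex (-4, -2); 4p = -42 so p = -21/2. Opens left.

(-4, -2)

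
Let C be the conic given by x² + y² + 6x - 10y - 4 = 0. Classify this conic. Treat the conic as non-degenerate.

No xy term. Coefficients of x² and y² are A = 1, C = 1.
A = C (same sign) ⇒ circle.

circle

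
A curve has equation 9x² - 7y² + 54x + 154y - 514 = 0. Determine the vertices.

Rearranging, 9(x² + 6x) -7(y² - 22y) = 514.
Complete the square: 9(x + 3)² -7(y - 11)² = 514 + 81 - 847 = -252
Divide through by -252 to get (y - 11)²/36 - (x + 3)²/28 = 1.
Hyperbola, center (-3, 11), transverse axis vertical; a² = 36, b² = 28.
a = 6. Vertices at (h, k ± a).

(-3, 5) and (-3, 17)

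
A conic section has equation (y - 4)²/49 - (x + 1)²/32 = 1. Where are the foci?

(-1, -5) and (-1, 13)

Center (-1, 4). The positive term is the y-term, so the transverse axis is vertical; a² = 49, b² = 32.
c² = a² + b² = 49 + 32 = 81, so c = 9.
Foci lie on the vertical axis through the center: (h, k ± c).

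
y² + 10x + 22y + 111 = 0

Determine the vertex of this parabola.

(1, -11)

Only y is squared. Complete the square in y: (y + 11)² = -10(x - 1).
Vertex (1, -11); 4p = -10 so p = -5/2. Opens left.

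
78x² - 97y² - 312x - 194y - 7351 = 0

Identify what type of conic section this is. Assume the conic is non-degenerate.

hyperbola

No xy term. Coefficients of x² and y² are A = 78, C = -97.
A and C have opposite signs ⇒ hyperbola.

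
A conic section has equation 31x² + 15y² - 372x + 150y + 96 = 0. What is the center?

(6, -5)

Group the x- and y-terms: 31(x² - 12x) + 15(y² + 10y) = -96
31(x - 6)² + 15(y + 5)² = -96 + 1116 + 375 = 1395
Divide through by 1395 to get (x - 6)²/45 + (y + 5)²/93 = 1.
Ellipse with center (6, -5).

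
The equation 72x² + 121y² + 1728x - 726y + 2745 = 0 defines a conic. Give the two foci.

(-19, 3) and (-5, 3)

Group the x- and y-terms: 72(x² + 24x) + 121(y² - 6y) = -2745
Completing the square gives 72(x + 12)² + 121(y - 3)² = -2745 + 10368 + 1089 = 8712.
Divide by 8712: (x + 12)²/121 + (y - 3)²/72 = 1
Ellipse, center (-12, 3), major axis horizontal; a² = 121, b² = 72.
c² = a² - b² = 121 - 72 = 49, so c = 7.
Foci lie on the horizontal axis through the center: (h ± c, k).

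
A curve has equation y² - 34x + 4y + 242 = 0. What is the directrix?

x = -3/2

Only y is squared. Complete the square in y: (y + 2)² = 34(x - 7).
Vertex (7, -2); 4p = 34 so p = 17/2. Opens right.
Directrix is the vertical line x = h − p = 7 − (17/2) = -3/2.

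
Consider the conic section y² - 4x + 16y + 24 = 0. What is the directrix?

x = -11

Only y is squared. Complete the square in y: (y + 8)² = 4(x + 10).
Vertex (-10, -8); 4p = 4 so p = 1. Opens right.
Directrix is the vertical line x = h − p = -10 − (1) = -11.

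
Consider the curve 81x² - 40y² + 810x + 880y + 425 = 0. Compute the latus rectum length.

Group the x- and y-terms: 81(x² + 10x) -40(y² - 22y) = -425
81(x + 5)² -40(y - 11)² = -425 + 2025 - 4840 = -3240
Divide by -3240: (y - 11)²/81 - (x + 5)²/40 = 1
Hyperbola, center (-5, 11), transverse axis vertical; a² = 81, b² = 40.
Latus rectum length = 2b²/a = 2·40/9 = 80/9.

80/9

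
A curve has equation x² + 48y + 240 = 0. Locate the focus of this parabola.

(0, -17)

Only x is squared. Complete the square in x: x² = -48(y + 5).
Vertex (0, -5); 4p = -48 so p = -12. Opens down.
Focus is p units from the vertex along the axis: (h, k + p).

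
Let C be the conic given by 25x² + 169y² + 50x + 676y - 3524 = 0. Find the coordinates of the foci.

Group the x- and y-terms: 25(x² + 2x) + 169(y² + 4y) = 3524
Complete the square: 25(x + 1)² + 169(y + 2)² = 3524 + 25 + 676 = 4225
Divide through by 4225 to get (x + 1)²/169 + (y + 2)²/25 = 1.
Ellipse, center (-1, -2), major axis horizontal; a² = 169, b² = 25.
c² = a² - b² = 169 - 25 = 144, so c = 12.
Foci lie on the horizontal axis through the center: (h ± c, k).

(-13, -2) and (11, -2)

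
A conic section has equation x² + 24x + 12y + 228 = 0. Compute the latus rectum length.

12

Only x is squared. Complete the square in x: (x + 12)² = -12(y + 7).
Vertex (-12, -7); 4p = -12 so p = -3. Opens down.
Latus rectum length = |4p| = 12.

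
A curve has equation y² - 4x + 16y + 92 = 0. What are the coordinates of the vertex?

(7, -8)

Only y is squared. Complete the square in y: (y + 8)² = 4(x - 7).
Vertex (7, -8); 4p = 4 so p = 1. Opens right.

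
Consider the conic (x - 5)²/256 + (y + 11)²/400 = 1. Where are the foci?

Center (5, -11). The larger denominator 400 sits under the y-term, so the major axis is vertical; a² = 400, b² = 256.
c² = a² - b² = 400 - 256 = 144, so c = 12.
Foci lie on the vertical axis through the center: (h, k ± c).

(5, -23) and (5, 1)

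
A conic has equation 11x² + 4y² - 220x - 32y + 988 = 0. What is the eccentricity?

Collect terms: 11(x² - 20x) + 4(y² - 8y) = -988
Complete the square: 11(x - 10)² + 4(y - 4)² = -988 + 1100 + 64 = 176
Dividing both sides by 176: (x - 10)²/16 + (y - 4)²/44 = 1
Ellipse, center (10, 4), major axis vertical; a² = 44, b² = 16.
c² = a² - b² = 28, so c = 2√7.
e = c/a = 2√7/2√11 = √77/11.

e = √77/11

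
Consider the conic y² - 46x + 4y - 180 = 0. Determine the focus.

(15/2, -2)

Only y is squared. Complete the square in y: (y + 2)² = 46(x + 4).
Vertex (-4, -2); 4p = 46 so p = 23/2. Opens right.
Focus is p units from the vertex along the axis: (h + p, k).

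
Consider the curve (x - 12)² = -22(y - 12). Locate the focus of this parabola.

Vertex (12, 12); 4p = -22 so p = -11/2. Opens down.
Focus is p units from the vertex along the axis: (h, k + p).

(12, 13/2)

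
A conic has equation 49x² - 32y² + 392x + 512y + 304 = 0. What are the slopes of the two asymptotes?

7√2/8 and -7√2/8

Group: 49(x² + 8x) -32(y² - 16y) = -304
49(x + 4)² -32(y - 8)² = -304 + 784 - 2048 = -1568
Divide by -1568: (y - 8)²/49 - (x + 4)²/32 = 1
Hyperbola, center (-4, 8), transverse axis vertical; a² = 49, b² = 32.
For a vertical hyperbola the asymptotes have slope ±a/b.
Here that is ±7/4√2 = ±7√2/8.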